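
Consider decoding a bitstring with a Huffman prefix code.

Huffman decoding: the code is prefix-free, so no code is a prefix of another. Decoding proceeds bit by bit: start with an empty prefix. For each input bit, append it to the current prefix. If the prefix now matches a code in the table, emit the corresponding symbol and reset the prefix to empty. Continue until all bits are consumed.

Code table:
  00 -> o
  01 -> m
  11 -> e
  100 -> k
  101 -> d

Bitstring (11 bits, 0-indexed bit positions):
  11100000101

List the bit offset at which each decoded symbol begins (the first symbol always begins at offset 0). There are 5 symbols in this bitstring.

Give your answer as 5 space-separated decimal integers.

Answer: 0 2 5 7 9

Derivation:
Bit 0: prefix='1' (no match yet)
Bit 1: prefix='11' -> emit 'e', reset
Bit 2: prefix='1' (no match yet)
Bit 3: prefix='10' (no match yet)
Bit 4: prefix='100' -> emit 'k', reset
Bit 5: prefix='0' (no match yet)
Bit 6: prefix='00' -> emit 'o', reset
Bit 7: prefix='0' (no match yet)
Bit 8: prefix='01' -> emit 'm', reset
Bit 9: prefix='0' (no match yet)
Bit 10: prefix='01' -> emit 'm', reset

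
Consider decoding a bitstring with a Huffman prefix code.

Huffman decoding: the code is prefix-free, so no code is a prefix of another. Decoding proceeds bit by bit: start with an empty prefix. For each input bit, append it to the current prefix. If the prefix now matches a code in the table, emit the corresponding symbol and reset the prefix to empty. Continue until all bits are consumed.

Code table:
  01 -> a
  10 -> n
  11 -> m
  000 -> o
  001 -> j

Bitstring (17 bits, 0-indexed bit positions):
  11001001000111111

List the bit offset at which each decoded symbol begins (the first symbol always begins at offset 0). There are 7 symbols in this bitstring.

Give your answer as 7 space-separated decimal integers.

Bit 0: prefix='1' (no match yet)
Bit 1: prefix='11' -> emit 'm', reset
Bit 2: prefix='0' (no match yet)
Bit 3: prefix='00' (no match yet)
Bit 4: prefix='001' -> emit 'j', reset
Bit 5: prefix='0' (no match yet)
Bit 6: prefix='00' (no match yet)
Bit 7: prefix='001' -> emit 'j', reset
Bit 8: prefix='0' (no match yet)
Bit 9: prefix='00' (no match yet)
Bit 10: prefix='000' -> emit 'o', reset
Bit 11: prefix='1' (no match yet)
Bit 12: prefix='11' -> emit 'm', reset
Bit 13: prefix='1' (no match yet)
Bit 14: prefix='11' -> emit 'm', reset
Bit 15: prefix='1' (no match yet)
Bit 16: prefix='11' -> emit 'm', reset

Answer: 0 2 5 8 11 13 15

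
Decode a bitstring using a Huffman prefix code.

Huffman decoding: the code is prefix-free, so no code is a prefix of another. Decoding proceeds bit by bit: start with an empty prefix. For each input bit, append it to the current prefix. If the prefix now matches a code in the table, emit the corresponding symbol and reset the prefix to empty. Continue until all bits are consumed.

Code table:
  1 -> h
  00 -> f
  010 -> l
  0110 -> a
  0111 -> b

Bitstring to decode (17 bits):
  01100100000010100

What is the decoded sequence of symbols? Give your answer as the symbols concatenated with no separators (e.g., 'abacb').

Bit 0: prefix='0' (no match yet)
Bit 1: prefix='01' (no match yet)
Bit 2: prefix='011' (no match yet)
Bit 3: prefix='0110' -> emit 'a', reset
Bit 4: prefix='0' (no match yet)
Bit 5: prefix='01' (no match yet)
Bit 6: prefix='010' -> emit 'l', reset
Bit 7: prefix='0' (no match yet)
Bit 8: prefix='00' -> emit 'f', reset
Bit 9: prefix='0' (no match yet)
Bit 10: prefix='00' -> emit 'f', reset
Bit 11: prefix='0' (no match yet)
Bit 12: prefix='01' (no match yet)
Bit 13: prefix='010' -> emit 'l', reset
Bit 14: prefix='1' -> emit 'h', reset
Bit 15: prefix='0' (no match yet)
Bit 16: prefix='00' -> emit 'f', reset

Answer: alfflhf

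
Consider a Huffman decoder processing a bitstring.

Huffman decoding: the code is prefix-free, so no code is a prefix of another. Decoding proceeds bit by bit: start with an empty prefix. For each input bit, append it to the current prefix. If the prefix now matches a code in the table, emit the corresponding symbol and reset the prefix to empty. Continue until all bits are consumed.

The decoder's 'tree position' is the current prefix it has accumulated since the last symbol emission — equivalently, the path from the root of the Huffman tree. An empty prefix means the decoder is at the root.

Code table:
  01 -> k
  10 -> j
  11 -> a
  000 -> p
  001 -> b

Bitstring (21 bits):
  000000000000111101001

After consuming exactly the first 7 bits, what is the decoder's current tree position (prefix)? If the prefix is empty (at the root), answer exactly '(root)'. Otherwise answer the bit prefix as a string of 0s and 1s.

Answer: 0

Derivation:
Bit 0: prefix='0' (no match yet)
Bit 1: prefix='00' (no match yet)
Bit 2: prefix='000' -> emit 'p', reset
Bit 3: prefix='0' (no match yet)
Bit 4: prefix='00' (no match yet)
Bit 5: prefix='000' -> emit 'p', reset
Bit 6: prefix='0' (no match yet)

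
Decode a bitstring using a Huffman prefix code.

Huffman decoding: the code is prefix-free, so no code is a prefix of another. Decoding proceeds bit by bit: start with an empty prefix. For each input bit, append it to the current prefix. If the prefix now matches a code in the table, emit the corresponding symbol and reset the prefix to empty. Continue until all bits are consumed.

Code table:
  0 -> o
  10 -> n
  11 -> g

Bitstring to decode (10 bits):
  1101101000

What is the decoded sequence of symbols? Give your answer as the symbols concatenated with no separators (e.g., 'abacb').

Answer: gogonoo

Derivation:
Bit 0: prefix='1' (no match yet)
Bit 1: prefix='11' -> emit 'g', reset
Bit 2: prefix='0' -> emit 'o', reset
Bit 3: prefix='1' (no match yet)
Bit 4: prefix='11' -> emit 'g', reset
Bit 5: prefix='0' -> emit 'o', reset
Bit 6: prefix='1' (no match yet)
Bit 7: prefix='10' -> emit 'n', reset
Bit 8: prefix='0' -> emit 'o', reset
Bit 9: prefix='0' -> emit 'o', reset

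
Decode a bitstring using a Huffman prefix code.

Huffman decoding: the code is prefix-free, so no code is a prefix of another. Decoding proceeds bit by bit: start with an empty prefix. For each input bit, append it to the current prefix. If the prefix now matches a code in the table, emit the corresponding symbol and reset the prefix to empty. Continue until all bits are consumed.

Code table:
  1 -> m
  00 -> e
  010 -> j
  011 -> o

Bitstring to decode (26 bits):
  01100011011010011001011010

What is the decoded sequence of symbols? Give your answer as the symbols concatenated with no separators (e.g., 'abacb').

Answer: oeoojoemoj

Derivation:
Bit 0: prefix='0' (no match yet)
Bit 1: prefix='01' (no match yet)
Bit 2: prefix='011' -> emit 'o', reset
Bit 3: prefix='0' (no match yet)
Bit 4: prefix='00' -> emit 'e', reset
Bit 5: prefix='0' (no match yet)
Bit 6: prefix='01' (no match yet)
Bit 7: prefix='011' -> emit 'o', reset
Bit 8: prefix='0' (no match yet)
Bit 9: prefix='01' (no match yet)
Bit 10: prefix='011' -> emit 'o', reset
Bit 11: prefix='0' (no match yet)
Bit 12: prefix='01' (no match yet)
Bit 13: prefix='010' -> emit 'j', reset
Bit 14: prefix='0' (no match yet)
Bit 15: prefix='01' (no match yet)
Bit 16: prefix='011' -> emit 'o', reset
Bit 17: prefix='0' (no match yet)
Bit 18: prefix='00' -> emit 'e', reset
Bit 19: prefix='1' -> emit 'm', reset
Bit 20: prefix='0' (no match yet)
Bit 21: prefix='01' (no match yet)
Bit 22: prefix='011' -> emit 'o', reset
Bit 23: prefix='0' (no match yet)
Bit 24: prefix='01' (no match yet)
Bit 25: prefix='010' -> emit 'j', reset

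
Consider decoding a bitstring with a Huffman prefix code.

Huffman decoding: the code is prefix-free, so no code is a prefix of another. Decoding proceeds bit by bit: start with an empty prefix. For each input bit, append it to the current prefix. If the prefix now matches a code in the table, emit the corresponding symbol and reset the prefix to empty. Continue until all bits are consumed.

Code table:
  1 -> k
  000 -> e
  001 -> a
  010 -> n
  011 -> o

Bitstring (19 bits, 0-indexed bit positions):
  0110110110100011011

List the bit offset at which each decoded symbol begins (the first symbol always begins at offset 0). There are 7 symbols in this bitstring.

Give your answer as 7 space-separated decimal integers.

Bit 0: prefix='0' (no match yet)
Bit 1: prefix='01' (no match yet)
Bit 2: prefix='011' -> emit 'o', reset
Bit 3: prefix='0' (no match yet)
Bit 4: prefix='01' (no match yet)
Bit 5: prefix='011' -> emit 'o', reset
Bit 6: prefix='0' (no match yet)
Bit 7: prefix='01' (no match yet)
Bit 8: prefix='011' -> emit 'o', reset
Bit 9: prefix='0' (no match yet)
Bit 10: prefix='01' (no match yet)
Bit 11: prefix='010' -> emit 'n', reset
Bit 12: prefix='0' (no match yet)
Bit 13: prefix='00' (no match yet)
Bit 14: prefix='001' -> emit 'a', reset
Bit 15: prefix='1' -> emit 'k', reset
Bit 16: prefix='0' (no match yet)
Bit 17: prefix='01' (no match yet)
Bit 18: prefix='011' -> emit 'o', reset

Answer: 0 3 6 9 12 15 16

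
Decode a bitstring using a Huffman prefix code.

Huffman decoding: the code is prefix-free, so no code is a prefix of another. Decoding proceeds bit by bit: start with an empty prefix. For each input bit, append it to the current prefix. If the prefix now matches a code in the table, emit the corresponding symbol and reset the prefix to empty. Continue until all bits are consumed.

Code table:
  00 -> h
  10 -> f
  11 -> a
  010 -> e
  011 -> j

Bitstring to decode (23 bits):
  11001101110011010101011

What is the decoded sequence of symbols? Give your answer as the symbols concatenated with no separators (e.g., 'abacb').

Answer: ahajfjeffa

Derivation:
Bit 0: prefix='1' (no match yet)
Bit 1: prefix='11' -> emit 'a', reset
Bit 2: prefix='0' (no match yet)
Bit 3: prefix='00' -> emit 'h', reset
Bit 4: prefix='1' (no match yet)
Bit 5: prefix='11' -> emit 'a', reset
Bit 6: prefix='0' (no match yet)
Bit 7: prefix='01' (no match yet)
Bit 8: prefix='011' -> emit 'j', reset
Bit 9: prefix='1' (no match yet)
Bit 10: prefix='10' -> emit 'f', reset
Bit 11: prefix='0' (no match yet)
Bit 12: prefix='01' (no match yet)
Bit 13: prefix='011' -> emit 'j', reset
Bit 14: prefix='0' (no match yet)
Bit 15: prefix='01' (no match yet)
Bit 16: prefix='010' -> emit 'e', reset
Bit 17: prefix='1' (no match yet)
Bit 18: prefix='10' -> emit 'f', reset
Bit 19: prefix='1' (no match yet)
Bit 20: prefix='10' -> emit 'f', reset
Bit 21: prefix='1' (no match yet)
Bit 22: prefix='11' -> emit 'a', reset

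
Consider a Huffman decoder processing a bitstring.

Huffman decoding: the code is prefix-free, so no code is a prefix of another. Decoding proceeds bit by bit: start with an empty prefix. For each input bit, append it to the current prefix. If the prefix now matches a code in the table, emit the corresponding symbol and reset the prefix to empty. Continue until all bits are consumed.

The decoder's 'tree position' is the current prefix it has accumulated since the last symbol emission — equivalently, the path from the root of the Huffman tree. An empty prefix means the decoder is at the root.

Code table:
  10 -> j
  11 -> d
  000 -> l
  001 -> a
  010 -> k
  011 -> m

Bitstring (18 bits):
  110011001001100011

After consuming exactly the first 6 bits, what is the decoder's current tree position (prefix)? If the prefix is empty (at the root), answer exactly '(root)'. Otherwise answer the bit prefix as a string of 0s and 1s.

Bit 0: prefix='1' (no match yet)
Bit 1: prefix='11' -> emit 'd', reset
Bit 2: prefix='0' (no match yet)
Bit 3: prefix='00' (no match yet)
Bit 4: prefix='001' -> emit 'a', reset
Bit 5: prefix='1' (no match yet)

Answer: 1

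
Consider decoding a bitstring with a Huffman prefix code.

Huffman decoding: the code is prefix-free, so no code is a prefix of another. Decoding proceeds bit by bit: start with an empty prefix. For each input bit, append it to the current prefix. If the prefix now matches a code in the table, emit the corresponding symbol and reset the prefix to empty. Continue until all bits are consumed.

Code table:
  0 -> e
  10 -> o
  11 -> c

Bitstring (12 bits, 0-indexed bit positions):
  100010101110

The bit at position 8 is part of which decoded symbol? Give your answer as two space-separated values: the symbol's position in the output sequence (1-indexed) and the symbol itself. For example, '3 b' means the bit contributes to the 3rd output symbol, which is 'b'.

Answer: 6 c

Derivation:
Bit 0: prefix='1' (no match yet)
Bit 1: prefix='10' -> emit 'o', reset
Bit 2: prefix='0' -> emit 'e', reset
Bit 3: prefix='0' -> emit 'e', reset
Bit 4: prefix='1' (no match yet)
Bit 5: prefix='10' -> emit 'o', reset
Bit 6: prefix='1' (no match yet)
Bit 7: prefix='10' -> emit 'o', reset
Bit 8: prefix='1' (no match yet)
Bit 9: prefix='11' -> emit 'c', reset
Bit 10: prefix='1' (no match yet)
Bit 11: prefix='10' -> emit 'o', reset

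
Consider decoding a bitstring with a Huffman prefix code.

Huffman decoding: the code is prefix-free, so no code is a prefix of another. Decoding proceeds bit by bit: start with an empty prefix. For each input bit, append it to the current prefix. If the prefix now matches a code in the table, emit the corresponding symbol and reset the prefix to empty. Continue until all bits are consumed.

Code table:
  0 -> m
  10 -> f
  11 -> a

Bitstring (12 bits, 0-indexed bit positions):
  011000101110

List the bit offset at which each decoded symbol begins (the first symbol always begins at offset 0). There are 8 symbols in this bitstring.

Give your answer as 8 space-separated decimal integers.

Answer: 0 1 3 4 5 6 8 10

Derivation:
Bit 0: prefix='0' -> emit 'm', reset
Bit 1: prefix='1' (no match yet)
Bit 2: prefix='11' -> emit 'a', reset
Bit 3: prefix='0' -> emit 'm', reset
Bit 4: prefix='0' -> emit 'm', reset
Bit 5: prefix='0' -> emit 'm', reset
Bit 6: prefix='1' (no match yet)
Bit 7: prefix='10' -> emit 'f', reset
Bit 8: prefix='1' (no match yet)
Bit 9: prefix='11' -> emit 'a', reset
Bit 10: prefix='1' (no match yet)
Bit 11: prefix='10' -> emit 'f', reset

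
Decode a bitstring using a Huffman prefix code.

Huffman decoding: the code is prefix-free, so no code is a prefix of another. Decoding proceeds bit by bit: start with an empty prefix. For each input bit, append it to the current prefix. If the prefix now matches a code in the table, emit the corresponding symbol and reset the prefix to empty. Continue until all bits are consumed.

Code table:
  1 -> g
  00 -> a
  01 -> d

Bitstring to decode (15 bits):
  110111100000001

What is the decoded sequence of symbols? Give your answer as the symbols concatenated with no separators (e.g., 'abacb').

Answer: ggdgggaaad

Derivation:
Bit 0: prefix='1' -> emit 'g', reset
Bit 1: prefix='1' -> emit 'g', reset
Bit 2: prefix='0' (no match yet)
Bit 3: prefix='01' -> emit 'd', reset
Bit 4: prefix='1' -> emit 'g', reset
Bit 5: prefix='1' -> emit 'g', reset
Bit 6: prefix='1' -> emit 'g', reset
Bit 7: prefix='0' (no match yet)
Bit 8: prefix='00' -> emit 'a', reset
Bit 9: prefix='0' (no match yet)
Bit 10: prefix='00' -> emit 'a', reset
Bit 11: prefix='0' (no match yet)
Bit 12: prefix='00' -> emit 'a', reset
Bit 13: prefix='0' (no match yet)
Bit 14: prefix='01' -> emit 'd', reset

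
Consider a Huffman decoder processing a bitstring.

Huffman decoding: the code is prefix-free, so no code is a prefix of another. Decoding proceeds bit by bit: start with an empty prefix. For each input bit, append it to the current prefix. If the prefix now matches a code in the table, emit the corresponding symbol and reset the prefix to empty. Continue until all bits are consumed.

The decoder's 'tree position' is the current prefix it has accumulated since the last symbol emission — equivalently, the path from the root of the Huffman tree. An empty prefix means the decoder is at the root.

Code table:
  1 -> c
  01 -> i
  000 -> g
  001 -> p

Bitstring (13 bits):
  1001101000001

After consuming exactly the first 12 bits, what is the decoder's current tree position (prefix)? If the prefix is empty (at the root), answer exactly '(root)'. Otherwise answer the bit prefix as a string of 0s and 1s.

Answer: 00

Derivation:
Bit 0: prefix='1' -> emit 'c', reset
Bit 1: prefix='0' (no match yet)
Bit 2: prefix='00' (no match yet)
Bit 3: prefix='001' -> emit 'p', reset
Bit 4: prefix='1' -> emit 'c', reset
Bit 5: prefix='0' (no match yet)
Bit 6: prefix='01' -> emit 'i', reset
Bit 7: prefix='0' (no match yet)
Bit 8: prefix='00' (no match yet)
Bit 9: prefix='000' -> emit 'g', reset
Bit 10: prefix='0' (no match yet)
Bit 11: prefix='00' (no match yet)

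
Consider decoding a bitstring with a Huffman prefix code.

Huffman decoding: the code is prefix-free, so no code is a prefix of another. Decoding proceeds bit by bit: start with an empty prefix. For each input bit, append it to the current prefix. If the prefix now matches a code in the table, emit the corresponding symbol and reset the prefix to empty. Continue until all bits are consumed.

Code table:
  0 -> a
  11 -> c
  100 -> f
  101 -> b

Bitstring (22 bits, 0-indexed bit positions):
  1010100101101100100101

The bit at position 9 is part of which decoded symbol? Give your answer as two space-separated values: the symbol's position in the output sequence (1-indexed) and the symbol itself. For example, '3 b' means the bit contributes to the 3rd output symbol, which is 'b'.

Answer: 4 b

Derivation:
Bit 0: prefix='1' (no match yet)
Bit 1: prefix='10' (no match yet)
Bit 2: prefix='101' -> emit 'b', reset
Bit 3: prefix='0' -> emit 'a', reset
Bit 4: prefix='1' (no match yet)
Bit 5: prefix='10' (no match yet)
Bit 6: prefix='100' -> emit 'f', reset
Bit 7: prefix='1' (no match yet)
Bit 8: prefix='10' (no match yet)
Bit 9: prefix='101' -> emit 'b', reset
Bit 10: prefix='1' (no match yet)
Bit 11: prefix='10' (no match yet)
Bit 12: prefix='101' -> emit 'b', reset
Bit 13: prefix='1' (no match yet)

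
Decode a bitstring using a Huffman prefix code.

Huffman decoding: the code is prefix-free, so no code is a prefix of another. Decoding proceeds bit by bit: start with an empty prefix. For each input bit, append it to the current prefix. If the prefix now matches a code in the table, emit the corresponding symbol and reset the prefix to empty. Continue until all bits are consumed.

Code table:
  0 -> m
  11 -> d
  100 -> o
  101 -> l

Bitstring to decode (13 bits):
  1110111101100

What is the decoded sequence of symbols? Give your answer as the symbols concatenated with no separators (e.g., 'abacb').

Answer: dldlo

Derivation:
Bit 0: prefix='1' (no match yet)
Bit 1: prefix='11' -> emit 'd', reset
Bit 2: prefix='1' (no match yet)
Bit 3: prefix='10' (no match yet)
Bit 4: prefix='101' -> emit 'l', reset
Bit 5: prefix='1' (no match yet)
Bit 6: prefix='11' -> emit 'd', reset
Bit 7: prefix='1' (no match yet)
Bit 8: prefix='10' (no match yet)
Bit 9: prefix='101' -> emit 'l', reset
Bit 10: prefix='1' (no match yet)
Bit 11: prefix='10' (no match yet)
Bit 12: prefix='100' -> emit 'o', reset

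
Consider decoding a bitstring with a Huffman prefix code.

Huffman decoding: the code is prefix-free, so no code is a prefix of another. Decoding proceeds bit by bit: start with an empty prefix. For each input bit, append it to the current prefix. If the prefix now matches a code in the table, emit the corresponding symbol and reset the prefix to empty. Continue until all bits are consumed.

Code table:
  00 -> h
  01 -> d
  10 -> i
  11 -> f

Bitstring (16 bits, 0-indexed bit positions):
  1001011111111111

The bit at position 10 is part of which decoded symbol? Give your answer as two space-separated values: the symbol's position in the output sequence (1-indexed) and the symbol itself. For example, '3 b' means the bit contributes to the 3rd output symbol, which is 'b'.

Bit 0: prefix='1' (no match yet)
Bit 1: prefix='10' -> emit 'i', reset
Bit 2: prefix='0' (no match yet)
Bit 3: prefix='01' -> emit 'd', reset
Bit 4: prefix='0' (no match yet)
Bit 5: prefix='01' -> emit 'd', reset
Bit 6: prefix='1' (no match yet)
Bit 7: prefix='11' -> emit 'f', reset
Bit 8: prefix='1' (no match yet)
Bit 9: prefix='11' -> emit 'f', reset
Bit 10: prefix='1' (no match yet)
Bit 11: prefix='11' -> emit 'f', reset
Bit 12: prefix='1' (no match yet)
Bit 13: prefix='11' -> emit 'f', reset
Bit 14: prefix='1' (no match yet)

Answer: 6 f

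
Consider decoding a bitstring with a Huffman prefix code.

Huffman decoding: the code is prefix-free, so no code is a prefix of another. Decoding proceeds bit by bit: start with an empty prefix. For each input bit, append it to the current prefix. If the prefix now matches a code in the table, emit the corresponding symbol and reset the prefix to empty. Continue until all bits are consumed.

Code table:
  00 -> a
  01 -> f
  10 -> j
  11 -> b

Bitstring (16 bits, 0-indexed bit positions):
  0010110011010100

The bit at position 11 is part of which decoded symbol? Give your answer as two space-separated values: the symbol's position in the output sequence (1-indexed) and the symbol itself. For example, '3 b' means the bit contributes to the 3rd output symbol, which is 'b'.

Bit 0: prefix='0' (no match yet)
Bit 1: prefix='00' -> emit 'a', reset
Bit 2: prefix='1' (no match yet)
Bit 3: prefix='10' -> emit 'j', reset
Bit 4: prefix='1' (no match yet)
Bit 5: prefix='11' -> emit 'b', reset
Bit 6: prefix='0' (no match yet)
Bit 7: prefix='00' -> emit 'a', reset
Bit 8: prefix='1' (no match yet)
Bit 9: prefix='11' -> emit 'b', reset
Bit 10: prefix='0' (no match yet)
Bit 11: prefix='01' -> emit 'f', reset
Bit 12: prefix='0' (no match yet)
Bit 13: prefix='01' -> emit 'f', reset
Bit 14: prefix='0' (no match yet)
Bit 15: prefix='00' -> emit 'a', reset

Answer: 6 f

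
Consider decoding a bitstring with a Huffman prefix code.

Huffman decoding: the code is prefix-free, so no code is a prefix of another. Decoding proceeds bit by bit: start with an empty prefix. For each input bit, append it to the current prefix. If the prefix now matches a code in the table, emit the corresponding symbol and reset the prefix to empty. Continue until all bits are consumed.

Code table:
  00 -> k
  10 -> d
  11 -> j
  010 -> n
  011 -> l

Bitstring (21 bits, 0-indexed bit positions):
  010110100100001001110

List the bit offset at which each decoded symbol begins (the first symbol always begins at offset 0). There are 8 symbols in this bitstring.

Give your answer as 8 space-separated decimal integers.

Bit 0: prefix='0' (no match yet)
Bit 1: prefix='01' (no match yet)
Bit 2: prefix='010' -> emit 'n', reset
Bit 3: prefix='1' (no match yet)
Bit 4: prefix='11' -> emit 'j', reset
Bit 5: prefix='0' (no match yet)
Bit 6: prefix='01' (no match yet)
Bit 7: prefix='010' -> emit 'n', reset
Bit 8: prefix='0' (no match yet)
Bit 9: prefix='01' (no match yet)
Bit 10: prefix='010' -> emit 'n', reset
Bit 11: prefix='0' (no match yet)
Bit 12: prefix='00' -> emit 'k', reset
Bit 13: prefix='0' (no match yet)
Bit 14: prefix='01' (no match yet)
Bit 15: prefix='010' -> emit 'n', reset
Bit 16: prefix='0' (no match yet)
Bit 17: prefix='01' (no match yet)
Bit 18: prefix='011' -> emit 'l', reset
Bit 19: prefix='1' (no match yet)
Bit 20: prefix='10' -> emit 'd', reset

Answer: 0 3 5 8 11 13 16 19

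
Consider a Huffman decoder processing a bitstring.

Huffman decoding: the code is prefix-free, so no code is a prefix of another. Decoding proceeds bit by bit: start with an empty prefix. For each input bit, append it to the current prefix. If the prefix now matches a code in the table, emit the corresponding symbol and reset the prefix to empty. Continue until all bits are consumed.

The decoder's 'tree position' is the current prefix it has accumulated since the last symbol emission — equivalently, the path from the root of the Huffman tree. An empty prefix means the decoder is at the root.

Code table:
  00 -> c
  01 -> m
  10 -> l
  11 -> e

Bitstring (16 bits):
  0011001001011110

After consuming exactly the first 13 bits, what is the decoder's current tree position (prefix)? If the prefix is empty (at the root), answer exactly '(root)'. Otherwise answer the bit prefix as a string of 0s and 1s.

Answer: 1

Derivation:
Bit 0: prefix='0' (no match yet)
Bit 1: prefix='00' -> emit 'c', reset
Bit 2: prefix='1' (no match yet)
Bit 3: prefix='11' -> emit 'e', reset
Bit 4: prefix='0' (no match yet)
Bit 5: prefix='00' -> emit 'c', reset
Bit 6: prefix='1' (no match yet)
Bit 7: prefix='10' -> emit 'l', reset
Bit 8: prefix='0' (no match yet)
Bit 9: prefix='01' -> emit 'm', reset
Bit 10: prefix='0' (no match yet)
Bit 11: prefix='01' -> emit 'm', reset
Bit 12: prefix='1' (no match yet)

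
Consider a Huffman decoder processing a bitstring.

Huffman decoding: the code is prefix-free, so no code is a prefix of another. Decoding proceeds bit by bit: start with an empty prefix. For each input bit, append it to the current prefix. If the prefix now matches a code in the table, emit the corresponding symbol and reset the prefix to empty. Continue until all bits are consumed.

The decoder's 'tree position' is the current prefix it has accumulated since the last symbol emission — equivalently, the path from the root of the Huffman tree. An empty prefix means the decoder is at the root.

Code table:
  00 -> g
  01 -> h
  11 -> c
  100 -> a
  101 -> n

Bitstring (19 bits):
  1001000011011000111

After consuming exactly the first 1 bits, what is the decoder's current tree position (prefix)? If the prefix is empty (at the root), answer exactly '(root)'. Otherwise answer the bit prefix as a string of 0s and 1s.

Bit 0: prefix='1' (no match yet)

Answer: 1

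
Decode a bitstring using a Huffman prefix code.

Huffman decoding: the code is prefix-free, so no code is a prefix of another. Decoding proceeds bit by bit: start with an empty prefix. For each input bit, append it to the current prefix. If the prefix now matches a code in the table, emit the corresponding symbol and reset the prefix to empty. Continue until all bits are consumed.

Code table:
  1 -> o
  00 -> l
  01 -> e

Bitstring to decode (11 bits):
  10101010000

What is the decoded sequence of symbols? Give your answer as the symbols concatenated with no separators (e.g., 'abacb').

Bit 0: prefix='1' -> emit 'o', reset
Bit 1: prefix='0' (no match yet)
Bit 2: prefix='01' -> emit 'e', reset
Bit 3: prefix='0' (no match yet)
Bit 4: prefix='01' -> emit 'e', reset
Bit 5: prefix='0' (no match yet)
Bit 6: prefix='01' -> emit 'e', reset
Bit 7: prefix='0' (no match yet)
Bit 8: prefix='00' -> emit 'l', reset
Bit 9: prefix='0' (no match yet)
Bit 10: prefix='00' -> emit 'l', reset

Answer: oeeell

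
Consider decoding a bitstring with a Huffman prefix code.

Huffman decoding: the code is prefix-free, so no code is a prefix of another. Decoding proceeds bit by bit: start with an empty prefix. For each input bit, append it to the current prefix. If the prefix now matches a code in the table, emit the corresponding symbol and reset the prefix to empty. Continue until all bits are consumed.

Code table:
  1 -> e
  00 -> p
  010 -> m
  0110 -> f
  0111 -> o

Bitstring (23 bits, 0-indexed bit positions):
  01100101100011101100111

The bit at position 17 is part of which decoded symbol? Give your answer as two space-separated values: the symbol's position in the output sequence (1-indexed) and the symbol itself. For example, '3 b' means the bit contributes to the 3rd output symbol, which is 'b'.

Bit 0: prefix='0' (no match yet)
Bit 1: prefix='01' (no match yet)
Bit 2: prefix='011' (no match yet)
Bit 3: prefix='0110' -> emit 'f', reset
Bit 4: prefix='0' (no match yet)
Bit 5: prefix='01' (no match yet)
Bit 6: prefix='010' -> emit 'm', reset
Bit 7: prefix='1' -> emit 'e', reset
Bit 8: prefix='1' -> emit 'e', reset
Bit 9: prefix='0' (no match yet)
Bit 10: prefix='00' -> emit 'p', reset
Bit 11: prefix='0' (no match yet)
Bit 12: prefix='01' (no match yet)
Bit 13: prefix='011' (no match yet)
Bit 14: prefix='0111' -> emit 'o', reset
Bit 15: prefix='0' (no match yet)
Bit 16: prefix='01' (no match yet)
Bit 17: prefix='011' (no match yet)
Bit 18: prefix='0110' -> emit 'f', reset
Bit 19: prefix='0' (no match yet)
Bit 20: prefix='01' (no match yet)
Bit 21: prefix='011' (no match yet)

Answer: 7 f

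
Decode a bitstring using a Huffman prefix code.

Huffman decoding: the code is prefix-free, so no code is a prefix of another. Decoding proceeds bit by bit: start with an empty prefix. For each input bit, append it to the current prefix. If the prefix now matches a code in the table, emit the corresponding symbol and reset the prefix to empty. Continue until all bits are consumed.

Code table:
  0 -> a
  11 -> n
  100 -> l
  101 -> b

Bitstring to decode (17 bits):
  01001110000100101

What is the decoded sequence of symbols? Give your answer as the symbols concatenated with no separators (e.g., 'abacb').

Answer: alnlaalb

Derivation:
Bit 0: prefix='0' -> emit 'a', reset
Bit 1: prefix='1' (no match yet)
Bit 2: prefix='10' (no match yet)
Bit 3: prefix='100' -> emit 'l', reset
Bit 4: prefix='1' (no match yet)
Bit 5: prefix='11' -> emit 'n', reset
Bit 6: prefix='1' (no match yet)
Bit 7: prefix='10' (no match yet)
Bit 8: prefix='100' -> emit 'l', reset
Bit 9: prefix='0' -> emit 'a', reset
Bit 10: prefix='0' -> emit 'a', reset
Bit 11: prefix='1' (no match yet)
Bit 12: prefix='10' (no match yet)
Bit 13: prefix='100' -> emit 'l', reset
Bit 14: prefix='1' (no match yet)
Bit 15: prefix='10' (no match yet)
Bit 16: prefix='101' -> emit 'b', reset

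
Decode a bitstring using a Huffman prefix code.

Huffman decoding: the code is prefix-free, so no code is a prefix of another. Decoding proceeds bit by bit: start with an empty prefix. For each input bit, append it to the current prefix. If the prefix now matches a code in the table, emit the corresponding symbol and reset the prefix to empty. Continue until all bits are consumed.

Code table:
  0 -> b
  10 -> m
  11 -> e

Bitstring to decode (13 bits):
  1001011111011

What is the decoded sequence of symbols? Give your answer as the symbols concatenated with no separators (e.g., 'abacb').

Bit 0: prefix='1' (no match yet)
Bit 1: prefix='10' -> emit 'm', reset
Bit 2: prefix='0' -> emit 'b', reset
Bit 3: prefix='1' (no match yet)
Bit 4: prefix='10' -> emit 'm', reset
Bit 5: prefix='1' (no match yet)
Bit 6: prefix='11' -> emit 'e', reset
Bit 7: prefix='1' (no match yet)
Bit 8: prefix='11' -> emit 'e', reset
Bit 9: prefix='1' (no match yet)
Bit 10: prefix='10' -> emit 'm', reset
Bit 11: prefix='1' (no match yet)
Bit 12: prefix='11' -> emit 'e', reset

Answer: mbmeeme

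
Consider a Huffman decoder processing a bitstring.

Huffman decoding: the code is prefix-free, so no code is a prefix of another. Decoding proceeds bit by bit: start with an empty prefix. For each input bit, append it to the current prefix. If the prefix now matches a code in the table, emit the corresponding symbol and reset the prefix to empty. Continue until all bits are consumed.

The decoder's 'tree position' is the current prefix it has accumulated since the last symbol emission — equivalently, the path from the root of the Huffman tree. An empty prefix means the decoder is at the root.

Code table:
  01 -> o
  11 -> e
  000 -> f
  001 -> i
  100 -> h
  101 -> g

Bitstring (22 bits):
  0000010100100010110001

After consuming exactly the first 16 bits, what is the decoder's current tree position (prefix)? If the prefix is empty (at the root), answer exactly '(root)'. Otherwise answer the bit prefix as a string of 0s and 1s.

Answer: 10

Derivation:
Bit 0: prefix='0' (no match yet)
Bit 1: prefix='00' (no match yet)
Bit 2: prefix='000' -> emit 'f', reset
Bit 3: prefix='0' (no match yet)
Bit 4: prefix='00' (no match yet)
Bit 5: prefix='001' -> emit 'i', reset
Bit 6: prefix='0' (no match yet)
Bit 7: prefix='01' -> emit 'o', reset
Bit 8: prefix='0' (no match yet)
Bit 9: prefix='00' (no match yet)
Bit 10: prefix='001' -> emit 'i', reset
Bit 11: prefix='0' (no match yet)
Bit 12: prefix='00' (no match yet)
Bit 13: prefix='000' -> emit 'f', reset
Bit 14: prefix='1' (no match yet)
Bit 15: prefix='10' (no match yet)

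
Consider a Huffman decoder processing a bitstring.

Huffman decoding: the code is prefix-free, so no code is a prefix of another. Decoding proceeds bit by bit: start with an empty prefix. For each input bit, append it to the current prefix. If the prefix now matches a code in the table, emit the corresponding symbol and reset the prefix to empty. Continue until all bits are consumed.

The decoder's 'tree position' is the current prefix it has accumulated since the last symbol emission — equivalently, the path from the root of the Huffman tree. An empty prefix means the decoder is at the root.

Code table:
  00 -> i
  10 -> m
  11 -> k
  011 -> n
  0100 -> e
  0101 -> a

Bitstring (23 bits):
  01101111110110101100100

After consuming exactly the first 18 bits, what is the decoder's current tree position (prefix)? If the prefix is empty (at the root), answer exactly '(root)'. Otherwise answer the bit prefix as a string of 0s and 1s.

Answer: 1

Derivation:
Bit 0: prefix='0' (no match yet)
Bit 1: prefix='01' (no match yet)
Bit 2: prefix='011' -> emit 'n', reset
Bit 3: prefix='0' (no match yet)
Bit 4: prefix='01' (no match yet)
Bit 5: prefix='011' -> emit 'n', reset
Bit 6: prefix='1' (no match yet)
Bit 7: prefix='11' -> emit 'k', reset
Bit 8: prefix='1' (no match yet)
Bit 9: prefix='11' -> emit 'k', reset
Bit 10: prefix='0' (no match yet)
Bit 11: prefix='01' (no match yet)
Bit 12: prefix='011' -> emit 'n', reset
Bit 13: prefix='0' (no match yet)
Bit 14: prefix='01' (no match yet)
Bit 15: prefix='010' (no match yet)
Bit 16: prefix='0101' -> emit 'a', reset
Bit 17: prefix='1' (no match yet)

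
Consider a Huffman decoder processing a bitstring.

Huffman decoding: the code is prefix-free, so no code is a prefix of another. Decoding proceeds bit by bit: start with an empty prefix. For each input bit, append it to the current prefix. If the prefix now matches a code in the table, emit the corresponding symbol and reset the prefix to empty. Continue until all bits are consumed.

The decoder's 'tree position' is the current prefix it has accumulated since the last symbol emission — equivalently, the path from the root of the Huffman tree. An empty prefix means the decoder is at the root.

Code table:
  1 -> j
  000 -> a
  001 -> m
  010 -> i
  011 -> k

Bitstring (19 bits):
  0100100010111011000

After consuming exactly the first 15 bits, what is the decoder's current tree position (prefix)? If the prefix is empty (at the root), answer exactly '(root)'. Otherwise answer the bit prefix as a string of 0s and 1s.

Answer: 01

Derivation:
Bit 0: prefix='0' (no match yet)
Bit 1: prefix='01' (no match yet)
Bit 2: prefix='010' -> emit 'i', reset
Bit 3: prefix='0' (no match yet)
Bit 4: prefix='01' (no match yet)
Bit 5: prefix='010' -> emit 'i', reset
Bit 6: prefix='0' (no match yet)
Bit 7: prefix='00' (no match yet)
Bit 8: prefix='001' -> emit 'm', reset
Bit 9: prefix='0' (no match yet)
Bit 10: prefix='01' (no match yet)
Bit 11: prefix='011' -> emit 'k', reset
Bit 12: prefix='1' -> emit 'j', reset
Bit 13: prefix='0' (no match yet)
Bit 14: prefix='01' (no match yet)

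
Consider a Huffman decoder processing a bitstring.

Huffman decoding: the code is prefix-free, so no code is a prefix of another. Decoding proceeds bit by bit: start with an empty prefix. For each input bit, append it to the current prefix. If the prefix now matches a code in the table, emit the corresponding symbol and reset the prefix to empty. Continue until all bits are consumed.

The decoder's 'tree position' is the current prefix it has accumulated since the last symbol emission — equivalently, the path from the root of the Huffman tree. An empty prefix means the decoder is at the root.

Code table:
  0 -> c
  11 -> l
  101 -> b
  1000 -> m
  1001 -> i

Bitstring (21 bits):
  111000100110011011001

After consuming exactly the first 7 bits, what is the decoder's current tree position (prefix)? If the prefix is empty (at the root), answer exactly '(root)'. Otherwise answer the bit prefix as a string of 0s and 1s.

Bit 0: prefix='1' (no match yet)
Bit 1: prefix='11' -> emit 'l', reset
Bit 2: prefix='1' (no match yet)
Bit 3: prefix='10' (no match yet)
Bit 4: prefix='100' (no match yet)
Bit 5: prefix='1000' -> emit 'm', reset
Bit 6: prefix='1' (no match yet)

Answer: 1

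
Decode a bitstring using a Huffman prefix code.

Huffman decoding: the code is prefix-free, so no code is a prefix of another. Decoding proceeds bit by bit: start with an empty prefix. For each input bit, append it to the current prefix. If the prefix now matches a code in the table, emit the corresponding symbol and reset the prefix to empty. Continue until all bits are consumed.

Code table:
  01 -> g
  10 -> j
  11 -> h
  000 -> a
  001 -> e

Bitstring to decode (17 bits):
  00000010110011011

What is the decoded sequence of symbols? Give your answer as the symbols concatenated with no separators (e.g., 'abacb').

Bit 0: prefix='0' (no match yet)
Bit 1: prefix='00' (no match yet)
Bit 2: prefix='000' -> emit 'a', reset
Bit 3: prefix='0' (no match yet)
Bit 4: prefix='00' (no match yet)
Bit 5: prefix='000' -> emit 'a', reset
Bit 6: prefix='1' (no match yet)
Bit 7: prefix='10' -> emit 'j', reset
Bit 8: prefix='1' (no match yet)
Bit 9: prefix='11' -> emit 'h', reset
Bit 10: prefix='0' (no match yet)
Bit 11: prefix='00' (no match yet)
Bit 12: prefix='001' -> emit 'e', reset
Bit 13: prefix='1' (no match yet)
Bit 14: prefix='10' -> emit 'j', reset
Bit 15: prefix='1' (no match yet)
Bit 16: prefix='11' -> emit 'h', reset

Answer: aajhejh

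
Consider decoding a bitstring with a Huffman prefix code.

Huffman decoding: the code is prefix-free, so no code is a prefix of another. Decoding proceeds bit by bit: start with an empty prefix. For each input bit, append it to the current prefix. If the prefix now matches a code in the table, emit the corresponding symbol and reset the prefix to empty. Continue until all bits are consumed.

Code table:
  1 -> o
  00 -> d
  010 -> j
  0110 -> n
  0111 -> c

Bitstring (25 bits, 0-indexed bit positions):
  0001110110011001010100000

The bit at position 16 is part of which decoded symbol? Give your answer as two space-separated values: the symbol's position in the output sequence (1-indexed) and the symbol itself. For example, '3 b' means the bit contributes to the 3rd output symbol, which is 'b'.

Bit 0: prefix='0' (no match yet)
Bit 1: prefix='00' -> emit 'd', reset
Bit 2: prefix='0' (no match yet)
Bit 3: prefix='01' (no match yet)
Bit 4: prefix='011' (no match yet)
Bit 5: prefix='0111' -> emit 'c', reset
Bit 6: prefix='0' (no match yet)
Bit 7: prefix='01' (no match yet)
Bit 8: prefix='011' (no match yet)
Bit 9: prefix='0110' -> emit 'n', reset
Bit 10: prefix='0' (no match yet)
Bit 11: prefix='01' (no match yet)
Bit 12: prefix='011' (no match yet)
Bit 13: prefix='0110' -> emit 'n', reset
Bit 14: prefix='0' (no match yet)
Bit 15: prefix='01' (no match yet)
Bit 16: prefix='010' -> emit 'j', reset
Bit 17: prefix='1' -> emit 'o', reset
Bit 18: prefix='0' (no match yet)
Bit 19: prefix='01' (no match yet)
Bit 20: prefix='010' -> emit 'j', reset

Answer: 5 j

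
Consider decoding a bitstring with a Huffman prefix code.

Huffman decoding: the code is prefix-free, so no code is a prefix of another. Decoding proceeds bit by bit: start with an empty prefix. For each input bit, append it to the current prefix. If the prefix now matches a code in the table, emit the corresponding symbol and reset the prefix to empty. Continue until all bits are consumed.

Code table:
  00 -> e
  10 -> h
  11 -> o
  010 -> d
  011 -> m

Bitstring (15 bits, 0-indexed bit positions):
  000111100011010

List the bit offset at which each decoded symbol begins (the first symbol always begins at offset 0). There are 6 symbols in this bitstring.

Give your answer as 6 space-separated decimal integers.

Bit 0: prefix='0' (no match yet)
Bit 1: prefix='00' -> emit 'e', reset
Bit 2: prefix='0' (no match yet)
Bit 3: prefix='01' (no match yet)
Bit 4: prefix='011' -> emit 'm', reset
Bit 5: prefix='1' (no match yet)
Bit 6: prefix='11' -> emit 'o', reset
Bit 7: prefix='0' (no match yet)
Bit 8: prefix='00' -> emit 'e', reset
Bit 9: prefix='0' (no match yet)
Bit 10: prefix='01' (no match yet)
Bit 11: prefix='011' -> emit 'm', reset
Bit 12: prefix='0' (no match yet)
Bit 13: prefix='01' (no match yet)
Bit 14: prefix='010' -> emit 'd', reset

Answer: 0 2 5 7 9 12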